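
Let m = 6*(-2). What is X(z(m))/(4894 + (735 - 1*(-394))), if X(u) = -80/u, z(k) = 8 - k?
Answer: -4/6023 ≈ -0.00066412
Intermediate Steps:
m = -12
X(z(m))/(4894 + (735 - 1*(-394))) = (-80/(8 - 1*(-12)))/(4894 + (735 - 1*(-394))) = (-80/(8 + 12))/(4894 + (735 + 394)) = (-80/20)/(4894 + 1129) = -80*1/20/6023 = -4*1/6023 = -4/6023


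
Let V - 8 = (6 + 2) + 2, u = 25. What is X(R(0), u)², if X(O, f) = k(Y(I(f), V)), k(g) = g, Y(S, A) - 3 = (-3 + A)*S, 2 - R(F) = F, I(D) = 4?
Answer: 3969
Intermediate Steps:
R(F) = 2 - F
V = 18 (V = 8 + ((6 + 2) + 2) = 8 + (8 + 2) = 8 + 10 = 18)
Y(S, A) = 3 + S*(-3 + A) (Y(S, A) = 3 + (-3 + A)*S = 3 + S*(-3 + A))
X(O, f) = 63 (X(O, f) = 3 - 3*4 + 18*4 = 3 - 12 + 72 = 63)
X(R(0), u)² = 63² = 3969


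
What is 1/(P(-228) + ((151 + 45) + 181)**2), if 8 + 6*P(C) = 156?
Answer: 3/426461 ≈ 7.0346e-6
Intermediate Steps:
P(C) = 74/3 (P(C) = -4/3 + (1/6)*156 = -4/3 + 26 = 74/3)
1/(P(-228) + ((151 + 45) + 181)**2) = 1/(74/3 + ((151 + 45) + 181)**2) = 1/(74/3 + (196 + 181)**2) = 1/(74/3 + 377**2) = 1/(74/3 + 142129) = 1/(426461/3) = 3/426461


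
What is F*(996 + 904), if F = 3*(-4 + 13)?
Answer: 51300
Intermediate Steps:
F = 27 (F = 3*9 = 27)
F*(996 + 904) = 27*(996 + 904) = 27*1900 = 51300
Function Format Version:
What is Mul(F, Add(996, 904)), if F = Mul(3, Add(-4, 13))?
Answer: 51300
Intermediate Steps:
F = 27 (F = Mul(3, 9) = 27)
Mul(F, Add(996, 904)) = Mul(27, Add(996, 904)) = Mul(27, 1900) = 51300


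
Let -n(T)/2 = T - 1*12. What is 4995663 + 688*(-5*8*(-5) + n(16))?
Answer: 5127759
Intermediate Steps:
n(T) = 24 - 2*T (n(T) = -2*(T - 1*12) = -2*(T - 12) = -2*(-12 + T) = 24 - 2*T)
4995663 + 688*(-5*8*(-5) + n(16)) = 4995663 + 688*(-5*8*(-5) + (24 - 2*16)) = 4995663 + 688*(-40*(-5) + (24 - 32)) = 4995663 + 688*(200 - 8) = 4995663 + 688*192 = 4995663 + 132096 = 5127759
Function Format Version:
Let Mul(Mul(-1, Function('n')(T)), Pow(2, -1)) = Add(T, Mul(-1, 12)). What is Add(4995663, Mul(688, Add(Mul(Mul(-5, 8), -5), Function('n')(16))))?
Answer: 5127759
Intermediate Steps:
Function('n')(T) = Add(24, Mul(-2, T)) (Function('n')(T) = Mul(-2, Add(T, Mul(-1, 12))) = Mul(-2, Add(T, -12)) = Mul(-2, Add(-12, T)) = Add(24, Mul(-2, T)))
Add(4995663, Mul(688, Add(Mul(Mul(-5, 8), -5), Function('n')(16)))) = Add(4995663, Mul(688, Add(Mul(Mul(-5, 8), -5), Add(24, Mul(-2, 16))))) = Add(4995663, Mul(688, Add(Mul(-40, -5), Add(24, -32)))) = Add(4995663, Mul(688, Add(200, -8))) = Add(4995663, Mul(688, 192)) = Add(4995663, 132096) = 5127759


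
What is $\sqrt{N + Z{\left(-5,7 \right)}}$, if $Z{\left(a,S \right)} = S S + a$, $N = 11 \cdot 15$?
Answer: $\sqrt{209} \approx 14.457$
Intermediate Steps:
$N = 165$
$Z{\left(a,S \right)} = a + S^{2}$ ($Z{\left(a,S \right)} = S^{2} + a = a + S^{2}$)
$\sqrt{N + Z{\left(-5,7 \right)}} = \sqrt{165 - \left(5 - 7^{2}\right)} = \sqrt{165 + \left(-5 + 49\right)} = \sqrt{165 + 44} = \sqrt{209}$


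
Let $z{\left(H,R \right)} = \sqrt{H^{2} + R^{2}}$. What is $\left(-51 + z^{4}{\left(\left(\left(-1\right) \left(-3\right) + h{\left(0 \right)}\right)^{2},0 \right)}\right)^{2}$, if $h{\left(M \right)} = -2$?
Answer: $2500$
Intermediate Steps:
$\left(-51 + z^{4}{\left(\left(\left(-1\right) \left(-3\right) + h{\left(0 \right)}\right)^{2},0 \right)}\right)^{2} = \left(-51 + \left(\sqrt{\left(\left(\left(-1\right) \left(-3\right) - 2\right)^{2}\right)^{2} + 0^{2}}\right)^{4}\right)^{2} = \left(-51 + \left(\sqrt{\left(\left(3 - 2\right)^{2}\right)^{2} + 0}\right)^{4}\right)^{2} = \left(-51 + \left(\sqrt{\left(1^{2}\right)^{2} + 0}\right)^{4}\right)^{2} = \left(-51 + \left(\sqrt{1^{2} + 0}\right)^{4}\right)^{2} = \left(-51 + \left(\sqrt{1 + 0}\right)^{4}\right)^{2} = \left(-51 + \left(\sqrt{1}\right)^{4}\right)^{2} = \left(-51 + 1^{4}\right)^{2} = \left(-51 + 1\right)^{2} = \left(-50\right)^{2} = 2500$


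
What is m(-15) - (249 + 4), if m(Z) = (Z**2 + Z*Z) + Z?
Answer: 182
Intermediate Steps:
m(Z) = Z + 2*Z**2 (m(Z) = (Z**2 + Z**2) + Z = 2*Z**2 + Z = Z + 2*Z**2)
m(-15) - (249 + 4) = -15*(1 + 2*(-15)) - (249 + 4) = -15*(1 - 30) - 1*253 = -15*(-29) - 253 = 435 - 253 = 182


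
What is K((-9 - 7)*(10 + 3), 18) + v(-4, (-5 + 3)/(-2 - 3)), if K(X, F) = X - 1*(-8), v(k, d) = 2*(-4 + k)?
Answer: -216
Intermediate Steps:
v(k, d) = -8 + 2*k
K(X, F) = 8 + X (K(X, F) = X + 8 = 8 + X)
K((-9 - 7)*(10 + 3), 18) + v(-4, (-5 + 3)/(-2 - 3)) = (8 + (-9 - 7)*(10 + 3)) + (-8 + 2*(-4)) = (8 - 16*13) + (-8 - 8) = (8 - 208) - 16 = -200 - 16 = -216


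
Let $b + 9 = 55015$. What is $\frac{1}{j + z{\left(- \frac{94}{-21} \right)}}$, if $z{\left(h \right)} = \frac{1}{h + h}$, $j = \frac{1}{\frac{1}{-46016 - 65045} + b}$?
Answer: $\frac{1148496016620}{128310328133} \approx 8.9509$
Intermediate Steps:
$b = 55006$ ($b = -9 + 55015 = 55006$)
$j = \frac{111061}{6109021365}$ ($j = \frac{1}{\frac{1}{-46016 - 65045} + 55006} = \frac{1}{\frac{1}{-111061} + 55006} = \frac{1}{- \frac{1}{111061} + 55006} = \frac{1}{\frac{6109021365}{111061}} = \frac{111061}{6109021365} \approx 1.818 \cdot 10^{-5}$)
$z{\left(h \right)} = \frac{1}{2 h}$
$\frac{1}{j + z{\left(- \frac{94}{-21} \right)}} = \frac{1}{\frac{111061}{6109021365} + \frac{1}{2 \left(- \frac{94}{-21}\right)}} = \frac{1}{\frac{111061}{6109021365} + \frac{1}{2 \left(\left(-94\right) \left(- \frac{1}{21}\right)\right)}} = \frac{1}{\frac{111061}{6109021365} + \frac{1}{2 \cdot \frac{94}{21}}} = \frac{1}{\frac{111061}{6109021365} + \frac{1}{2} \cdot \frac{21}{94}} = \frac{1}{\frac{111061}{6109021365} + \frac{21}{188}} = \frac{1}{\frac{128310328133}{1148496016620}} = \frac{1148496016620}{128310328133}$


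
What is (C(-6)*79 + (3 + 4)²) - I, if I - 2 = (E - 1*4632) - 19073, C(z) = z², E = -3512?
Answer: 30108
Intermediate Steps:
I = -27215 (I = 2 + ((-3512 - 1*4632) - 19073) = 2 + ((-3512 - 4632) - 19073) = 2 + (-8144 - 19073) = 2 - 27217 = -27215)
(C(-6)*79 + (3 + 4)²) - I = ((-6)²*79 + (3 + 4)²) - 1*(-27215) = (36*79 + 7²) + 27215 = (2844 + 49) + 27215 = 2893 + 27215 = 30108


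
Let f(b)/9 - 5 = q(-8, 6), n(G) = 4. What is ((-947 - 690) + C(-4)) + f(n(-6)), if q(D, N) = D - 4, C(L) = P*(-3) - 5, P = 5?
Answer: -1720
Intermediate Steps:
C(L) = -20 (C(L) = 5*(-3) - 5 = -15 - 5 = -20)
q(D, N) = -4 + D
f(b) = -63 (f(b) = 45 + 9*(-4 - 8) = 45 + 9*(-12) = 45 - 108 = -63)
((-947 - 690) + C(-4)) + f(n(-6)) = ((-947 - 690) - 20) - 63 = (-1637 - 20) - 63 = -1657 - 63 = -1720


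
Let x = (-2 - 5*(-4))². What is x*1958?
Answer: 634392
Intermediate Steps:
x = 324 (x = (-2 + 20)² = 18² = 324)
x*1958 = 324*1958 = 634392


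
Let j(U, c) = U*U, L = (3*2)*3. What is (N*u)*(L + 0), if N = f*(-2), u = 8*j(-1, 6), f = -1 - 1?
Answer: 576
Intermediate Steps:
L = 18 (L = 6*3 = 18)
j(U, c) = U²
f = -2
u = 8 (u = 8*(-1)² = 8*1 = 8)
N = 4 (N = -2*(-2) = 4)
(N*u)*(L + 0) = (4*8)*(18 + 0) = 32*18 = 576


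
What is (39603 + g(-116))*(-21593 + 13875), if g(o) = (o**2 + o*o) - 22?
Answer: -513192974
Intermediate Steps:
g(o) = -22 + 2*o**2 (g(o) = (o**2 + o**2) - 22 = 2*o**2 - 22 = -22 + 2*o**2)
(39603 + g(-116))*(-21593 + 13875) = (39603 + (-22 + 2*(-116)**2))*(-21593 + 13875) = (39603 + (-22 + 2*13456))*(-7718) = (39603 + (-22 + 26912))*(-7718) = (39603 + 26890)*(-7718) = 66493*(-7718) = -513192974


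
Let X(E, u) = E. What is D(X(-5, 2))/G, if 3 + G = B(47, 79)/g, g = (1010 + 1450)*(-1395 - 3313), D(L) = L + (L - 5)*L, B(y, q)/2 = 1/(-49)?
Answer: -12768802200/851253479 ≈ -15.000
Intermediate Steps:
B(y, q) = -2/49 (B(y, q) = 2/(-49) = 2*(-1/49) = -2/49)
D(L) = L + L*(-5 + L) (D(L) = L + (-5 + L)*L = L + L*(-5 + L))
g = -11581680 (g = 2460*(-4708) = -11581680)
G = -851253479/283751160 (G = -3 - 2/49/(-11581680) = -3 - 2/49*(-1/11581680) = -3 + 1/283751160 = -851253479/283751160 ≈ -3.0000)
D(X(-5, 2))/G = (-5*(-4 - 5))/(-851253479/283751160) = -5*(-9)*(-283751160/851253479) = 45*(-283751160/851253479) = -12768802200/851253479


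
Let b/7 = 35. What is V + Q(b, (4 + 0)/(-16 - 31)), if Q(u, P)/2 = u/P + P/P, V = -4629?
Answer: -20769/2 ≈ -10385.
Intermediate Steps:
b = 245 (b = 7*35 = 245)
Q(u, P) = 2 + 2*u/P (Q(u, P) = 2*(u/P + P/P) = 2*(u/P + 1) = 2*(1 + u/P) = 2 + 2*u/P)
V + Q(b, (4 + 0)/(-16 - 31)) = -4629 + (2 + 2*245/((4 + 0)/(-16 - 31))) = -4629 + (2 + 2*245/(4/(-47))) = -4629 + (2 + 2*245/(4*(-1/47))) = -4629 + (2 + 2*245/(-4/47)) = -4629 + (2 + 2*245*(-47/4)) = -4629 + (2 - 11515/2) = -4629 - 11511/2 = -20769/2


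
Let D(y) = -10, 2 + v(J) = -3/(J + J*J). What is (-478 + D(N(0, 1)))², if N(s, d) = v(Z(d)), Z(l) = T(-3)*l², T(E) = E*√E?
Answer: 238144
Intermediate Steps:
T(E) = E^(3/2)
Z(l) = -3*I*√3*l² (Z(l) = (-3)^(3/2)*l² = (-3*I*√3)*l² = -3*I*√3*l²)
v(J) = -2 - 3/(J + J²) (v(J) = -2 - 3/(J + J*J) = -2 - 3/(J + J²))
N(s, d) = I*√3*(-3 + 54*d⁴ + 6*I*√3*d²)/(9*d²*(1 - 3*I*√3*d²)) (N(s, d) = (-3 - (-6)*I*√3*d² - 2*(-27*d⁴))/(((-3*I*√3*d²))*(1 - 3*I*√3*d²)) = (I*√3/(9*d²))*(-3 + 6*I*√3*d² - (-54)*d⁴)/(1 - 3*I*√3*d²) = (I*√3/(9*d²))*(-3 + 6*I*√3*d² + 54*d⁴)/(1 - 3*I*√3*d²) = (I*√3/(9*d²))*(-3 + 54*d⁴ + 6*I*√3*d²)/(1 - 3*I*√3*d²) = I*√3*(-3 + 54*d⁴ + 6*I*√3*d²)/(9*d²*(1 - 3*I*√3*d²)))
(-478 + D(N(0, 1)))² = (-478 - 10)² = (-488)² = 238144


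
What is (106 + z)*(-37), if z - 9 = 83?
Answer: -7326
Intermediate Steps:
z = 92 (z = 9 + 83 = 92)
(106 + z)*(-37) = (106 + 92)*(-37) = 198*(-37) = -7326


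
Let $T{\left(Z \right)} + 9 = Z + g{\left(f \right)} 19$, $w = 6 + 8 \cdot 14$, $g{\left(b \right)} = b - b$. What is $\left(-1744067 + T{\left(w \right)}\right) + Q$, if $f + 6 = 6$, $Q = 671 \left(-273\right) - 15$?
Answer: $-1927156$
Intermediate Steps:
$Q = -183198$ ($Q = -183183 - 15 = -183198$)
$f = 0$ ($f = -6 + 6 = 0$)
$g{\left(b \right)} = 0$
$w = 118$ ($w = 6 + 112 = 118$)
$T{\left(Z \right)} = -9 + Z$ ($T{\left(Z \right)} = -9 + \left(Z + 0 \cdot 19\right) = -9 + \left(Z + 0\right) = -9 + Z$)
$\left(-1744067 + T{\left(w \right)}\right) + Q = \left(-1744067 + \left(-9 + 118\right)\right) - 183198 = \left(-1744067 + 109\right) - 183198 = -1743958 - 183198 = -1927156$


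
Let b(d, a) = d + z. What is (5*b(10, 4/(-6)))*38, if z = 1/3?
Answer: 5890/3 ≈ 1963.3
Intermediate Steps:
z = 1/3 ≈ 0.33333
b(d, a) = 1/3 + d (b(d, a) = d + 1/3 = 1/3 + d)
(5*b(10, 4/(-6)))*38 = (5*(1/3 + 10))*38 = (5*(31/3))*38 = (155/3)*38 = 5890/3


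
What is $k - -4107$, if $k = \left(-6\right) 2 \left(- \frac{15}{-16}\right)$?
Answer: $\frac{16383}{4} \approx 4095.8$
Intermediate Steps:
$k = - \frac{45}{4}$ ($k = - 12 \left(\left(-15\right) \left(- \frac{1}{16}\right)\right) = \left(-12\right) \frac{15}{16} = - \frac{45}{4} \approx -11.25$)
$k - -4107 = - \frac{45}{4} - -4107 = - \frac{45}{4} + 4107 = \frac{16383}{4}$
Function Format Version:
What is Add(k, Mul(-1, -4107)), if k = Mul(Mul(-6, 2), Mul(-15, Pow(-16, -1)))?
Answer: Rational(16383, 4) ≈ 4095.8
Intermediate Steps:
k = Rational(-45, 4) (k = Mul(-12, Mul(-15, Rational(-1, 16))) = Mul(-12, Rational(15, 16)) = Rational(-45, 4) ≈ -11.250)
Add(k, Mul(-1, -4107)) = Add(Rational(-45, 4), Mul(-1, -4107)) = Add(Rational(-45, 4), 4107) = Rational(16383, 4)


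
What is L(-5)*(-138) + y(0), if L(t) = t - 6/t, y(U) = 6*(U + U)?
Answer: 2622/5 ≈ 524.40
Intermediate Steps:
y(U) = 12*U (y(U) = 6*(2*U) = 12*U)
L(-5)*(-138) + y(0) = (-5 - 6/(-5))*(-138) + 12*0 = (-5 - 6*(-⅕))*(-138) + 0 = (-5 + 6/5)*(-138) + 0 = -19/5*(-138) + 0 = 2622/5 + 0 = 2622/5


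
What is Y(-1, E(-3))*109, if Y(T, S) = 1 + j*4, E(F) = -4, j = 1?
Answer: 545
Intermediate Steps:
Y(T, S) = 5 (Y(T, S) = 1 + 1*4 = 1 + 4 = 5)
Y(-1, E(-3))*109 = 5*109 = 545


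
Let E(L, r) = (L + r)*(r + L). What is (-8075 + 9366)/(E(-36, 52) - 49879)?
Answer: -1291/49623 ≈ -0.026016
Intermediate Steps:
E(L, r) = (L + r)² (E(L, r) = (L + r)*(L + r) = (L + r)²)
(-8075 + 9366)/(E(-36, 52) - 49879) = (-8075 + 9366)/((-36 + 52)² - 49879) = 1291/(16² - 49879) = 1291/(256 - 49879) = 1291/(-49623) = 1291*(-1/49623) = -1291/49623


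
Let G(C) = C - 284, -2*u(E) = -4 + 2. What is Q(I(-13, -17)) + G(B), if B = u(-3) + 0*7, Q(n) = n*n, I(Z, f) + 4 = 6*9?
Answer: 2217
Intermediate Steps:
I(Z, f) = 50 (I(Z, f) = -4 + 6*9 = -4 + 54 = 50)
Q(n) = n²
u(E) = 1 (u(E) = -(-4 + 2)/2 = -½*(-2) = 1)
B = 1 (B = 1 + 0*7 = 1 + 0 = 1)
G(C) = -284 + C
Q(I(-13, -17)) + G(B) = 50² + (-284 + 1) = 2500 - 283 = 2217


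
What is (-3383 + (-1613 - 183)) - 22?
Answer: -5201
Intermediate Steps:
(-3383 + (-1613 - 183)) - 22 = (-3383 - 1796) - 22 = -5179 - 22 = -5201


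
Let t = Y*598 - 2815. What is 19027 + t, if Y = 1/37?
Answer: 600442/37 ≈ 16228.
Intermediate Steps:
Y = 1/37 ≈ 0.027027
t = -103557/37 (t = (1/37)*598 - 2815 = 598/37 - 2815 = -103557/37 ≈ -2798.8)
19027 + t = 19027 - 103557/37 = 600442/37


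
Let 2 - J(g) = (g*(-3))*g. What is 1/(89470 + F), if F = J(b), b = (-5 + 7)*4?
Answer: 1/89664 ≈ 1.1153e-5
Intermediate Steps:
b = 8 (b = 2*4 = 8)
J(g) = 2 + 3*g**2 (J(g) = 2 - g*(-3)*g = 2 - (-3*g)*g = 2 - (-3)*g**2 = 2 + 3*g**2)
F = 194 (F = 2 + 3*8**2 = 2 + 3*64 = 2 + 192 = 194)
1/(89470 + F) = 1/(89470 + 194) = 1/89664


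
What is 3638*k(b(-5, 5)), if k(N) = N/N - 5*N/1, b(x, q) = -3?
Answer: 58208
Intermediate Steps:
k(N) = 1 - 5*N (k(N) = 1 - 5*N*1 = 1 - 5*N)
3638*k(b(-5, 5)) = 3638*(1 - 5*(-3)) = 3638*(1 + 15) = 3638*16 = 58208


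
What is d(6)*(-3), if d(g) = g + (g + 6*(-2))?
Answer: 0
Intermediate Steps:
d(g) = -12 + 2*g (d(g) = g + (g - 12) = g + (-12 + g) = -12 + 2*g)
d(6)*(-3) = (-12 + 2*6)*(-3) = (-12 + 12)*(-3) = 0*(-3) = 0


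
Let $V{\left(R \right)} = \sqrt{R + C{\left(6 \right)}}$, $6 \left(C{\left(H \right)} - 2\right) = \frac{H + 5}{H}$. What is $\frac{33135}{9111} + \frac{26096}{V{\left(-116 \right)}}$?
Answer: $\frac{11045}{3037} - \frac{156576 i \sqrt{4093}}{4093} \approx 3.6368 - 2447.4 i$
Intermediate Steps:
$C{\left(H \right)} = 2 + \frac{5 + H}{6 H}$ ($C{\left(H \right)} = 2 + \frac{\left(H + 5\right) \frac{1}{H}}{6} = 2 + \frac{\left(5 + H\right) \frac{1}{H}}{6} = 2 + \frac{\frac{1}{H} \left(5 + H\right)}{6} = 2 + \frac{5 + H}{6 H}$)
$V{\left(R \right)} = \sqrt{\frac{83}{36} + R}$ ($V{\left(R \right)} = \sqrt{R + \frac{5 + 13 \cdot 6}{6 \cdot 6}} = \sqrt{R + \frac{1}{6} \cdot \frac{1}{6} \left(5 + 78\right)} = \sqrt{R + \frac{1}{6} \cdot \frac{1}{6} \cdot 83} = \sqrt{R + \frac{83}{36}} = \sqrt{\frac{83}{36} + R}$)
$\frac{33135}{9111} + \frac{26096}{V{\left(-116 \right)}} = \frac{33135}{9111} + \frac{26096}{\frac{1}{6} \sqrt{83 + 36 \left(-116\right)}} = 33135 \cdot \frac{1}{9111} + \frac{26096}{\frac{1}{6} \sqrt{83 - 4176}} = \frac{11045}{3037} + \frac{26096}{\frac{1}{6} \sqrt{-4093}} = \frac{11045}{3037} + \frac{26096}{\frac{1}{6} i \sqrt{4093}} = \frac{11045}{3037} + 26096 \left(- \frac{6 i \sqrt{4093}}{4093}\right) = \frac{11045}{3037} - \frac{156576 i \sqrt{4093}}{4093}$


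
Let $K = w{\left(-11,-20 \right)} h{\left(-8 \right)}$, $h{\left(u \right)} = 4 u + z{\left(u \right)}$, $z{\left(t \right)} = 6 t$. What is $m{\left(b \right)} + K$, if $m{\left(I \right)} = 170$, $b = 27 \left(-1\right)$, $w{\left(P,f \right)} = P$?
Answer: $1050$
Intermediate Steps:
$b = -27$
$h{\left(u \right)} = 10 u$ ($h{\left(u \right)} = 4 u + 6 u = 10 u$)
$K = 880$ ($K = - 11 \cdot 10 \left(-8\right) = \left(-11\right) \left(-80\right) = 880$)
$m{\left(b \right)} + K = 170 + 880 = 1050$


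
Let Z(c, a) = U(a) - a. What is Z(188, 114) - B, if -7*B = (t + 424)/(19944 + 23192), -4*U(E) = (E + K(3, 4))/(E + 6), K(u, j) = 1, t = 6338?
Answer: -7390309/64704 ≈ -114.22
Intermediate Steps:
U(E) = -(1 + E)/(4*(6 + E)) (U(E) = -(E + 1)/(4*(E + 6)) = -(1 + E)/(4*(6 + E)))
Z(c, a) = -a + (-1 - a)/(4*(6 + a)) (Z(c, a) = (-1 - a)/(4*(6 + a)) - a = -a + (-1 - a)/(4*(6 + a)))
B = -483/21568 (B = -(6338 + 424)/(7*(19944 + 23192)) = -966/43136 = -⅐*3381/21568 = -483/21568 ≈ -0.022394)
Z(188, 114) - B = (-1 - 1*114 - 4*114*(6 + 114))/(4*(6 + 114)) - 1*(-483/21568) = (¼)*(-1 - 114 - 4*114*120)/120 + 483/21568 = (¼)*(1/120)*(-1 - 114 - 54720) + 483/21568 = (¼)*(1/120)*(-54835) + 483/21568 = -10967/96 + 483/21568 = -7390309/64704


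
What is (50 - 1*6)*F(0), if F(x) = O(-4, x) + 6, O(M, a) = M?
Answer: 88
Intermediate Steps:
F(x) = 2 (F(x) = -4 + 6 = 2)
(50 - 1*6)*F(0) = (50 - 1*6)*2 = (50 - 6)*2 = 44*2 = 88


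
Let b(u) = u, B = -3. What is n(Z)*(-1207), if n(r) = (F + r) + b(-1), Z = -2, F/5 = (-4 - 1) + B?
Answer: 51901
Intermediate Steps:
F = -40 (F = 5*((-4 - 1) - 3) = 5*(-5 - 3) = 5*(-8) = -40)
n(r) = -41 + r (n(r) = (-40 + r) - 1 = -41 + r)
n(Z)*(-1207) = (-41 - 2)*(-1207) = -43*(-1207) = 51901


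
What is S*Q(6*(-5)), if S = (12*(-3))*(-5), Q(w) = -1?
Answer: -180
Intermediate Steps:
S = 180 (S = -36*(-5) = 180)
S*Q(6*(-5)) = 180*(-1) = -180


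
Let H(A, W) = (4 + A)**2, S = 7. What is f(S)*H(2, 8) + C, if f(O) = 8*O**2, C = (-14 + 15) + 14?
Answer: 14127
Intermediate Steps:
C = 15 (C = 1 + 14 = 15)
f(S)*H(2, 8) + C = (8*7**2)*(4 + 2)**2 + 15 = (8*49)*6**2 + 15 = 392*36 + 15 = 14112 + 15 = 14127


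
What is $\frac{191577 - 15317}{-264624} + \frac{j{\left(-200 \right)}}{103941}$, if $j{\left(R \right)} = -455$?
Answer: $- \frac{1536753715}{2292106932} \approx -0.67045$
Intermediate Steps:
$\frac{191577 - 15317}{-264624} + \frac{j{\left(-200 \right)}}{103941} = \frac{191577 - 15317}{-264624} - \frac{455}{103941} = 176260 \left(- \frac{1}{264624}\right) - \frac{455}{103941} = - \frac{44065}{66156} - \frac{455}{103941} = - \frac{1536753715}{2292106932}$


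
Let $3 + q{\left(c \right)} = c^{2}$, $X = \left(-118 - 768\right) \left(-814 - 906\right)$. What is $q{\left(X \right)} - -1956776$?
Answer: $2322334123173$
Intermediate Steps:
$X = 1523920$ ($X = \left(-886\right) \left(-1720\right) = 1523920$)
$q{\left(c \right)} = -3 + c^{2}$
$q{\left(X \right)} - -1956776 = \left(-3 + 1523920^{2}\right) - -1956776 = \left(-3 + 2322332166400\right) + 1956776 = 2322332166397 + 1956776 = 2322334123173$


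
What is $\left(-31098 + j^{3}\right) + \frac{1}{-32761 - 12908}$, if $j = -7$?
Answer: $- \frac{1435879030}{45669} \approx -31441.0$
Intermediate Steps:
$\left(-31098 + j^{3}\right) + \frac{1}{-32761 - 12908} = \left(-31098 + \left(-7\right)^{3}\right) + \frac{1}{-32761 - 12908} = \left(-31098 - 343\right) + \frac{1}{-45669} = -31441 - \frac{1}{45669} = - \frac{1435879030}{45669}$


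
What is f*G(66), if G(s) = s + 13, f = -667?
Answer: -52693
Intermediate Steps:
G(s) = 13 + s
f*G(66) = -667*(13 + 66) = -667*79 = -52693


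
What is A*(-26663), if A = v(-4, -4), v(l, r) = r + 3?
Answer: 26663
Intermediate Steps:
v(l, r) = 3 + r
A = -1 (A = 3 - 4 = -1)
A*(-26663) = -1*(-26663) = 26663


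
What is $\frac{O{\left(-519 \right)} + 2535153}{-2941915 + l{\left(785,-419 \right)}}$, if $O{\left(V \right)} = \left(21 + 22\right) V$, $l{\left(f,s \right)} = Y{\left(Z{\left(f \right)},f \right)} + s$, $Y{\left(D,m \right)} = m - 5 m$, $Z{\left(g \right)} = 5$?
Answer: $- \frac{1256418}{1472737} \approx -0.85312$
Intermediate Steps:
$Y{\left(D,m \right)} = - 4 m$
$l{\left(f,s \right)} = s - 4 f$ ($l{\left(f,s \right)} = - 4 f + s = s - 4 f$)
$O{\left(V \right)} = 43 V$
$\frac{O{\left(-519 \right)} + 2535153}{-2941915 + l{\left(785,-419 \right)}} = \frac{43 \left(-519\right) + 2535153}{-2941915 - 3559} = \frac{-22317 + 2535153}{-2941915 - 3559} = \frac{2512836}{-2941915 - 3559} = \frac{2512836}{-2945474} = 2512836 \left(- \frac{1}{2945474}\right) = - \frac{1256418}{1472737}$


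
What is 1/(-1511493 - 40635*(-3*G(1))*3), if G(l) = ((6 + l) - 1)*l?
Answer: 1/682797 ≈ 1.4646e-6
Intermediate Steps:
G(l) = l*(5 + l) (G(l) = (5 + l)*l = l*(5 + l))
1/(-1511493 - 40635*(-3*G(1))*3) = 1/(-1511493 - 40635*(-3*(5 + 1))*3) = 1/(-1511493 - 40635*(-3*6)*3) = 1/(-1511493 - (-731430)*3) = 1/(-1511493 - 40635*(-54)) = 1/(-1511493 + 2194290) = 1/682797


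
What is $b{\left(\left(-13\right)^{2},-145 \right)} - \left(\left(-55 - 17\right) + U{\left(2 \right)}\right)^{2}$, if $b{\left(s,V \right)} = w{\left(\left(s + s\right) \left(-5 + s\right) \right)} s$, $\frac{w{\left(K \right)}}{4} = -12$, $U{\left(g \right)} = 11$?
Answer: $-11833$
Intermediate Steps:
$w{\left(K \right)} = -48$ ($w{\left(K \right)} = 4 \left(-12\right) = -48$)
$b{\left(s,V \right)} = - 48 s$
$b{\left(\left(-13\right)^{2},-145 \right)} - \left(\left(-55 - 17\right) + U{\left(2 \right)}\right)^{2} = - 48 \left(-13\right)^{2} - \left(\left(-55 - 17\right) + 11\right)^{2} = \left(-48\right) 169 - \left(\left(-55 - 17\right) + 11\right)^{2} = -8112 - \left(-72 + 11\right)^{2} = -8112 - \left(-61\right)^{2} = -8112 - 3721 = -11833$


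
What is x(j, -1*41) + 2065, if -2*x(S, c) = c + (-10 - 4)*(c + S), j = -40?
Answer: 3037/2 ≈ 1518.5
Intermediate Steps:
x(S, c) = 7*S + 13*c/2 (x(S, c) = -(c + (-10 - 4)*(c + S))/2 = -(c - 14*(S + c))/2 = -(c + (-14*S - 14*c))/2 = -(-14*S - 13*c)/2 = 7*S + 13*c/2)
x(j, -1*41) + 2065 = (7*(-40) + 13*(-1*41)/2) + 2065 = (-280 + (13/2)*(-41)) + 2065 = (-280 - 533/2) + 2065 = -1093/2 + 2065 = 3037/2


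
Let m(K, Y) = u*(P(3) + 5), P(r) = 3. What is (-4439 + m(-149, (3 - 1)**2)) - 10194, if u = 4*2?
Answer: -14569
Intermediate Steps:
u = 8
m(K, Y) = 64 (m(K, Y) = 8*(3 + 5) = 8*8 = 64)
(-4439 + m(-149, (3 - 1)**2)) - 10194 = (-4439 + 64) - 10194 = -4375 - 10194 = -14569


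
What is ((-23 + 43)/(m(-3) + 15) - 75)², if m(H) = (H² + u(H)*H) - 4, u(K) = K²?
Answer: 297025/49 ≈ 6061.7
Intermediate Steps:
m(H) = -4 + H² + H³ (m(H) = (H² + H²*H) - 4 = (H² + H³) - 4 = -4 + H² + H³)
((-23 + 43)/(m(-3) + 15) - 75)² = ((-23 + 43)/((-4 + (-3)² + (-3)³) + 15) - 75)² = (20/((-4 + 9 - 27) + 15) - 75)² = (20/(-22 + 15) - 75)² = (20/(-7) - 75)² = (20*(-⅐) - 75)² = (-20/7 - 75)² = (-545/7)² = 297025/49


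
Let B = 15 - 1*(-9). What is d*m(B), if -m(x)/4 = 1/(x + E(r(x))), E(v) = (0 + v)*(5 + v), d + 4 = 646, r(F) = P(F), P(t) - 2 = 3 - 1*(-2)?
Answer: -214/9 ≈ -23.778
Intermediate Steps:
P(t) = 7 (P(t) = 2 + (3 - 1*(-2)) = 2 + (3 + 2) = 2 + 5 = 7)
r(F) = 7
d = 642 (d = -4 + 646 = 642)
B = 24 (B = 15 + 9 = 24)
E(v) = v*(5 + v)
m(x) = -4/(84 + x) (m(x) = -4/(x + 7*(5 + 7)) = -4/(x + 7*12) = -4/(x + 84) = -4/(84 + x))
d*m(B) = 642*(-4/(84 + 24)) = 642*(-4/108) = 642*(-4*1/108) = 642*(-1/27) = -214/9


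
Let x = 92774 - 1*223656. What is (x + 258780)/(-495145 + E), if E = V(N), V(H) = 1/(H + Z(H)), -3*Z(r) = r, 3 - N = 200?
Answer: -50391812/195087133 ≈ -0.25830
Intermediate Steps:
N = -197 (N = 3 - 1*200 = 3 - 200 = -197)
Z(r) = -r/3
V(H) = 3/(2*H) (V(H) = 1/(H - H/3) = 1/(2*H/3) = 3/(2*H))
E = -3/394 (E = (3/2)/(-197) = (3/2)*(-1/197) = -3/394 ≈ -0.0076142)
x = -130882 (x = 92774 - 223656 = -130882)
(x + 258780)/(-495145 + E) = (-130882 + 258780)/(-495145 - 3/394) = 127898/(-195087133/394) = 127898*(-394/195087133) = -50391812/195087133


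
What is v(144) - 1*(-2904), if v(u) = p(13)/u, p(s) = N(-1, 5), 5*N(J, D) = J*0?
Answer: 2904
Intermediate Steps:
N(J, D) = 0 (N(J, D) = (J*0)/5 = (1/5)*0 = 0)
p(s) = 0
v(u) = 0 (v(u) = 0/u = 0)
v(144) - 1*(-2904) = 0 - 1*(-2904) = 0 + 2904 = 2904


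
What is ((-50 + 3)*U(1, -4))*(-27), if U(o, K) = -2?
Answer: -2538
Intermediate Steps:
((-50 + 3)*U(1, -4))*(-27) = ((-50 + 3)*(-2))*(-27) = -47*(-2)*(-27) = 94*(-27) = -2538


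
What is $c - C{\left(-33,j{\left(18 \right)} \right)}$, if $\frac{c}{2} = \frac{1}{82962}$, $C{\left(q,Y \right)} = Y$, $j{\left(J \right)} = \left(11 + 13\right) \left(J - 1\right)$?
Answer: $- \frac{16924247}{41481} \approx -408.0$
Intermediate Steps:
$j{\left(J \right)} = -24 + 24 J$ ($j{\left(J \right)} = 24 \left(-1 + J\right) = -24 + 24 J$)
$c = \frac{1}{41481}$ ($c = \frac{2}{82962} = 2 \cdot \frac{1}{82962} = \frac{1}{41481} \approx 2.4107 \cdot 10^{-5}$)
$c - C{\left(-33,j{\left(18 \right)} \right)} = \frac{1}{41481} - \left(-24 + 24 \cdot 18\right) = \frac{1}{41481} - \left(-24 + 432\right) = \frac{1}{41481} - 408 = - \frac{16924247}{41481}$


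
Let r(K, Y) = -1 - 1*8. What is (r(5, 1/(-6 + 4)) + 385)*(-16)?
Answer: -6016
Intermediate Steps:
r(K, Y) = -9 (r(K, Y) = -1 - 8 = -9)
(r(5, 1/(-6 + 4)) + 385)*(-16) = (-9 + 385)*(-16) = 376*(-16) = -6016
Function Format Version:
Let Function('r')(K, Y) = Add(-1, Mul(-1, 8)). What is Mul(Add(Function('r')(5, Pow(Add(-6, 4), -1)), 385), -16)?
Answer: -6016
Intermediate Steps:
Function('r')(K, Y) = -9 (Function('r')(K, Y) = Add(-1, -8) = -9)
Mul(Add(Function('r')(5, Pow(Add(-6, 4), -1)), 385), -16) = Mul(Add(-9, 385), -16) = Mul(376, -16) = -6016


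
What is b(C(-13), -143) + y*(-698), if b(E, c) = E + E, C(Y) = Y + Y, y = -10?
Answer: 6928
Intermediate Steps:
C(Y) = 2*Y
b(E, c) = 2*E
b(C(-13), -143) + y*(-698) = 2*(2*(-13)) - 10*(-698) = 2*(-26) + 6980 = -52 + 6980 = 6928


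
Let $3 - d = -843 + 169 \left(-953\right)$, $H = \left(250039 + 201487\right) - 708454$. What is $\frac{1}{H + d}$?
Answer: $- \frac{1}{95025} \approx -1.0524 \cdot 10^{-5}$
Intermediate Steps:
$H = -256928$ ($H = 451526 - 708454 = -256928$)
$d = 161903$ ($d = 3 - \left(-843 + 169 \left(-953\right)\right) = 3 - \left(-843 - 161057\right) = 3 - -161900 = 3 + 161900 = 161903$)
$\frac{1}{H + d} = \frac{1}{-256928 + 161903} = \frac{1}{-95025} = - \frac{1}{95025}$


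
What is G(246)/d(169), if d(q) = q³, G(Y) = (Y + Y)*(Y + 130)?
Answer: 184992/4826809 ≈ 0.038326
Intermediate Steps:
G(Y) = 2*Y*(130 + Y) (G(Y) = (2*Y)*(130 + Y) = 2*Y*(130 + Y))
G(246)/d(169) = (2*246*(130 + 246))/(169³) = (2*246*376)/4826809 = 184992*(1/4826809) = 184992/4826809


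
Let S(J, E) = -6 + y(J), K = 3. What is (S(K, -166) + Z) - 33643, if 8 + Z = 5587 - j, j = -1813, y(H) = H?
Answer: -26254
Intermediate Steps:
S(J, E) = -6 + J
Z = 7392 (Z = -8 + (5587 - 1*(-1813)) = -8 + (5587 + 1813) = -8 + 7400 = 7392)
(S(K, -166) + Z) - 33643 = ((-6 + 3) + 7392) - 33643 = (-3 + 7392) - 33643 = 7389 - 33643 = -26254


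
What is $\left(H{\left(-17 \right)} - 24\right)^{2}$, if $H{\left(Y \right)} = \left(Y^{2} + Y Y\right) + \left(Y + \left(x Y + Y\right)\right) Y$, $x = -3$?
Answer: $70225$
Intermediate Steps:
$H{\left(Y \right)} = Y^{2}$ ($H{\left(Y \right)} = \left(Y^{2} + Y Y\right) + \left(Y + \left(- 3 Y + Y\right)\right) Y = \left(Y^{2} + Y^{2}\right) + \left(Y - 2 Y\right) Y = 2 Y^{2} + - Y Y = 2 Y^{2} - Y^{2} = Y^{2}$)
$\left(H{\left(-17 \right)} - 24\right)^{2} = \left(\left(-17\right)^{2} - 24\right)^{2} = \left(289 - 24\right)^{2} = 265^{2} = 70225$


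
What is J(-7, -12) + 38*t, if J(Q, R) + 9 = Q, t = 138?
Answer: 5228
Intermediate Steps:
J(Q, R) = -9 + Q
J(-7, -12) + 38*t = (-9 - 7) + 38*138 = -16 + 5244 = 5228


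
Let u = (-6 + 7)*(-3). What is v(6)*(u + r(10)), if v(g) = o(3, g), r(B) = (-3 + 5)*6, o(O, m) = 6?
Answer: 54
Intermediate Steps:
r(B) = 12 (r(B) = 2*6 = 12)
u = -3 (u = 1*(-3) = -3)
v(g) = 6
v(6)*(u + r(10)) = 6*(-3 + 12) = 6*9 = 54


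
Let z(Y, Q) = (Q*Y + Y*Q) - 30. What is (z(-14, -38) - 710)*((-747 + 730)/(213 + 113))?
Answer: -2754/163 ≈ -16.896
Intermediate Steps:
z(Y, Q) = -30 + 2*Q*Y (z(Y, Q) = (Q*Y + Q*Y) - 30 = 2*Q*Y - 30 = -30 + 2*Q*Y)
(z(-14, -38) - 710)*((-747 + 730)/(213 + 113)) = ((-30 + 2*(-38)*(-14)) - 710)*((-747 + 730)/(213 + 113)) = ((-30 + 1064) - 710)*(-17/326) = (1034 - 710)*(-17*1/326) = 324*(-17/326) = -2754/163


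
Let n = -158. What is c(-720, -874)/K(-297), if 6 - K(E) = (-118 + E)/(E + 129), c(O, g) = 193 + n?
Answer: 5880/593 ≈ 9.9157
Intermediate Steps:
c(O, g) = 35 (c(O, g) = 193 - 158 = 35)
K(E) = 6 - (-118 + E)/(129 + E) (K(E) = 6 - (-118 + E)/(E + 129) = 6 - (-118 + E)/(129 + E))
c(-720, -874)/K(-297) = 35/(((892 + 5*(-297))/(129 - 297))) = 35/(((892 - 1485)/(-168))) = 35/((-1/168*(-593))) = 35/(593/168) = 35*(168/593) = 5880/593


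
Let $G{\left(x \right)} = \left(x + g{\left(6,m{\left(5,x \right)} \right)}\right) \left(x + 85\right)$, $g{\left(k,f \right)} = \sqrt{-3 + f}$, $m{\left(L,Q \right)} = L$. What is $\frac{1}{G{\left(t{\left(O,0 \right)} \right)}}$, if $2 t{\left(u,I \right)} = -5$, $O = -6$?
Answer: $- \frac{4}{561} - \frac{8 \sqrt{2}}{2805} \approx -0.011164$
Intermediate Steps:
$t{\left(u,I \right)} = - \frac{5}{2}$ ($t{\left(u,I \right)} = \frac{1}{2} \left(-5\right) = - \frac{5}{2}$)
$G{\left(x \right)} = \left(85 + x\right) \left(x + \sqrt{2}\right)$ ($G{\left(x \right)} = \left(x + \sqrt{-3 + 5}\right) \left(x + 85\right) = \left(x + \sqrt{2}\right) \left(85 + x\right) = \left(85 + x\right) \left(x + \sqrt{2}\right)$)
$\frac{1}{G{\left(t{\left(O,0 \right)} \right)}} = \frac{1}{\left(- \frac{5}{2}\right)^{2} + 85 \left(- \frac{5}{2}\right) + 85 \sqrt{2} - \frac{5 \sqrt{2}}{2}} = \frac{1}{\frac{25}{4} - \frac{425}{2} + 85 \sqrt{2} - \frac{5 \sqrt{2}}{2}} = \frac{1}{- \frac{825}{4} + \frac{165 \sqrt{2}}{2}}$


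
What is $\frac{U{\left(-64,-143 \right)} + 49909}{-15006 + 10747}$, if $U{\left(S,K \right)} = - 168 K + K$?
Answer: $- \frac{73790}{4259} \approx -17.326$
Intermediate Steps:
$U{\left(S,K \right)} = - 167 K$
$\frac{U{\left(-64,-143 \right)} + 49909}{-15006 + 10747} = \frac{\left(-167\right) \left(-143\right) + 49909}{-15006 + 10747} = \frac{23881 + 49909}{-4259} = 73790 \left(- \frac{1}{4259}\right) = - \frac{73790}{4259}$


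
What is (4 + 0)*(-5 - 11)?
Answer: -64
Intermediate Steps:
(4 + 0)*(-5 - 11) = 4*(-16) = -64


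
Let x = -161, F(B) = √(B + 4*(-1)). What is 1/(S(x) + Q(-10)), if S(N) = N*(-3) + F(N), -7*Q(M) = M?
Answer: 23737/11506966 - 49*I*√165/11506966 ≈ 0.0020628 - 5.4699e-5*I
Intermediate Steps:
Q(M) = -M/7
F(B) = √(-4 + B) (F(B) = √(B - 4) = √(-4 + B))
S(N) = √(-4 + N) - 3*N (S(N) = N*(-3) + √(-4 + N) = -3*N + √(-4 + N) = √(-4 + N) - 3*N)
1/(S(x) + Q(-10)) = 1/((√(-4 - 161) - 3*(-161)) - ⅐*(-10)) = 1/((√(-165) + 483) + 10/7) = 1/((I*√165 + 483) + 10/7) = 1/((483 + I*√165) + 10/7) = 1/(3391/7 + I*√165)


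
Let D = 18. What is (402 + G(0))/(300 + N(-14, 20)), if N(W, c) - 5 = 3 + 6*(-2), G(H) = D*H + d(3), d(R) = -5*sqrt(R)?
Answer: 201/148 - 5*sqrt(3)/296 ≈ 1.3288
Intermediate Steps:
G(H) = -5*sqrt(3) + 18*H (G(H) = 18*H - 5*sqrt(3) = -5*sqrt(3) + 18*H)
N(W, c) = -4 (N(W, c) = 5 + (3 + 6*(-2)) = 5 + (3 - 12) = 5 - 9 = -4)
(402 + G(0))/(300 + N(-14, 20)) = (402 + (-5*sqrt(3) + 18*0))/(300 - 4) = (402 + (-5*sqrt(3) + 0))/296 = (402 - 5*sqrt(3))*(1/296) = 201/148 - 5*sqrt(3)/296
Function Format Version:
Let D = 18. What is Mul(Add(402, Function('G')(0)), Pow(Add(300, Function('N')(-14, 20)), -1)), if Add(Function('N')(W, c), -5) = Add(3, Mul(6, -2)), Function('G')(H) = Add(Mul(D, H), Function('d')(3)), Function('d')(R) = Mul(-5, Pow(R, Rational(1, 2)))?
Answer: Add(Rational(201, 148), Mul(Rational(-5, 296), Pow(3, Rational(1, 2)))) ≈ 1.3288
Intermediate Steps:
Function('G')(H) = Add(Mul(-5, Pow(3, Rational(1, 2))), Mul(18, H)) (Function('G')(H) = Add(Mul(18, H), Mul(-5, Pow(3, Rational(1, 2)))) = Add(Mul(-5, Pow(3, Rational(1, 2))), Mul(18, H)))
Function('N')(W, c) = -4 (Function('N')(W, c) = Add(5, Add(3, Mul(6, -2))) = Add(5, Add(3, -12)) = Add(5, -9) = -4)
Mul(Add(402, Function('G')(0)), Pow(Add(300, Function('N')(-14, 20)), -1)) = Mul(Add(402, Add(Mul(-5, Pow(3, Rational(1, 2))), Mul(18, 0))), Pow(Add(300, -4), -1)) = Mul(Add(402, Add(Mul(-5, Pow(3, Rational(1, 2))), 0)), Pow(296, -1)) = Mul(Add(402, Mul(-5, Pow(3, Rational(1, 2)))), Rational(1, 296)) = Add(Rational(201, 148), Mul(Rational(-5, 296), Pow(3, Rational(1, 2))))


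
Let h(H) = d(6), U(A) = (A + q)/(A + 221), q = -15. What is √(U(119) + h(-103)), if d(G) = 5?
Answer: √38335/85 ≈ 2.3035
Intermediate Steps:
U(A) = (-15 + A)/(221 + A) (U(A) = (A - 15)/(A + 221) = (-15 + A)/(221 + A))
h(H) = 5
√(U(119) + h(-103)) = √((-15 + 119)/(221 + 119) + 5) = √(104/340 + 5) = √((1/340)*104 + 5) = √(26/85 + 5) = √(451/85) = √38335/85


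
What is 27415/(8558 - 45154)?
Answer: -27415/36596 ≈ -0.74913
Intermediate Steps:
27415/(8558 - 45154) = 27415/(-36596) = 27415*(-1/36596) = -27415/36596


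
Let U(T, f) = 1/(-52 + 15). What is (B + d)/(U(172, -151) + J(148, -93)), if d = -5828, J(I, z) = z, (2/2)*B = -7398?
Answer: 244681/1721 ≈ 142.17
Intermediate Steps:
U(T, f) = -1/37 (U(T, f) = 1/(-37) = -1/37)
B = -7398
(B + d)/(U(172, -151) + J(148, -93)) = (-7398 - 5828)/(-1/37 - 93) = -13226/(-3442/37) = -13226*(-37/3442) = 244681/1721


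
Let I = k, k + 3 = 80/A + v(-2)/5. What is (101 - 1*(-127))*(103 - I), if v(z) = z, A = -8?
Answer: 132696/5 ≈ 26539.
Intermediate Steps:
k = -67/5 (k = -3 + (80/(-8) - 2/5) = -3 + (80*(-1/8) - 2*1/5) = -3 + (-10 - 2/5) = -3 - 52/5 = -67/5 ≈ -13.400)
I = -67/5 ≈ -13.400
(101 - 1*(-127))*(103 - I) = (101 - 1*(-127))*(103 - 1*(-67/5)) = (101 + 127)*(103 + 67/5) = 228*(582/5) = 132696/5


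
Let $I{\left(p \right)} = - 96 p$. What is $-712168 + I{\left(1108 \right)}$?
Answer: $-818536$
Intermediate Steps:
$-712168 + I{\left(1108 \right)} = -712168 - 106368 = -818536$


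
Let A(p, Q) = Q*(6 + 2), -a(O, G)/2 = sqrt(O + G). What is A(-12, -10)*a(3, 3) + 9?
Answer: 9 + 160*sqrt(6) ≈ 400.92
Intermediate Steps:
a(O, G) = -2*sqrt(G + O) (a(O, G) = -2*sqrt(O + G) = -2*sqrt(G + O))
A(p, Q) = 8*Q (A(p, Q) = Q*8 = 8*Q)
A(-12, -10)*a(3, 3) + 9 = (8*(-10))*(-2*sqrt(3 + 3)) + 9 = -(-160)*sqrt(6) + 9 = 160*sqrt(6) + 9 = 9 + 160*sqrt(6)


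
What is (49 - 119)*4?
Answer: -280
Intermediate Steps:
(49 - 119)*4 = -70*4 = -280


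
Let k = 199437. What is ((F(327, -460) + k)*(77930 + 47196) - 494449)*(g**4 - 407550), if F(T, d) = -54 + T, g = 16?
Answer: -8546389139628154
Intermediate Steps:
((F(327, -460) + k)*(77930 + 47196) - 494449)*(g**4 - 407550) = (((-54 + 327) + 199437)*(77930 + 47196) - 494449)*(16**4 - 407550) = ((273 + 199437)*125126 - 494449)*(65536 - 407550) = (199710*125126 - 494449)*(-342014) = (24988913460 - 494449)*(-342014) = 24988419011*(-342014) = -8546389139628154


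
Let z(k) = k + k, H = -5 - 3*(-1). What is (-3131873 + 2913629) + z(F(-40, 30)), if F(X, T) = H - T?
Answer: -218308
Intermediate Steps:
H = -2 (H = -5 + 3 = -2)
F(X, T) = -2 - T
z(k) = 2*k
(-3131873 + 2913629) + z(F(-40, 30)) = (-3131873 + 2913629) + 2*(-2 - 1*30) = -218244 + 2*(-2 - 30) = -218244 + 2*(-32) = -218244 - 64 = -218308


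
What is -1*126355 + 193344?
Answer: 66989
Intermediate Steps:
-1*126355 + 193344 = -126355 + 193344 = 66989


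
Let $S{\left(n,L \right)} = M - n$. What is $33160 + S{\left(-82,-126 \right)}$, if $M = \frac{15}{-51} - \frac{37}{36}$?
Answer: $\frac{20343295}{612} \approx 33241.0$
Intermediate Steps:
$M = - \frac{809}{612}$ ($M = 15 \left(- \frac{1}{51}\right) - \frac{37}{36} = - \frac{5}{17} - \frac{37}{36} = - \frac{809}{612} \approx -1.3219$)
$S{\left(n,L \right)} = - \frac{809}{612} - n$
$33160 + S{\left(-82,-126 \right)} = 33160 - - \frac{49375}{612} = 33160 + \left(- \frac{809}{612} + 82\right) = 33160 + \frac{49375}{612} = \frac{20343295}{612}$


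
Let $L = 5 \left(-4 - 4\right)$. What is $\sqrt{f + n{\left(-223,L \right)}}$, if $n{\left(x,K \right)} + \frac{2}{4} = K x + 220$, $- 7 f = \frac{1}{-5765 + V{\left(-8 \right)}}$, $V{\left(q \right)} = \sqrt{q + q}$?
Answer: $\frac{\sqrt{1978682780741985876922 + 3722346992 i}}{465293374} \approx 95.601 + 8.9923 \cdot 10^{-11} i$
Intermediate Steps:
$V{\left(q \right)} = \sqrt{2} \sqrt{q}$ ($V{\left(q \right)} = \sqrt{2 q} = \sqrt{2} \sqrt{q}$)
$L = -40$ ($L = 5 \left(-8\right) = -40$)
$f = - \frac{-5765 - 4 i}{232646687}$ ($f = - \frac{1}{7 \left(-5765 + \sqrt{2} \sqrt{-8}\right)} = - \frac{1}{7 \left(-5765 + \sqrt{2} \cdot 2 i \sqrt{2}\right)} = - \frac{1}{7 \left(-5765 + 4 i\right)} = - \frac{\frac{1}{33235241} \left(-5765 - 4 i\right)}{7} = - \frac{-5765 - 4 i}{232646687} \approx 2.478 \cdot 10^{-5} + 1.7193 \cdot 10^{-8} i$)
$n{\left(x,K \right)} = \frac{439}{2} + K x$ ($n{\left(x,K \right)} = - \frac{1}{2} + \left(K x + 220\right) = - \frac{1}{2} + \left(220 + K x\right) = \frac{439}{2} + K x$)
$\sqrt{f + n{\left(-223,L \right)}} = \sqrt{\left(\frac{5765}{232646687} + \frac{4 i}{232646687}\right) + \left(\frac{439}{2} - -8920\right)} = \sqrt{\left(\frac{5765}{232646687} + \frac{4 i}{232646687}\right) + \left(\frac{439}{2} + 8920\right)} = \sqrt{\left(\frac{5765}{232646687} + \frac{4 i}{232646687}\right) + \frac{18279}{2}} = \sqrt{\frac{4252548803203}{465293374} + \frac{4 i}{232646687}}$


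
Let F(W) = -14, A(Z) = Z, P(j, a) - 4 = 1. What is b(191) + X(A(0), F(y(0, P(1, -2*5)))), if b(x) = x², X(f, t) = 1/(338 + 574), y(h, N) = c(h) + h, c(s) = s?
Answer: 33270673/912 ≈ 36481.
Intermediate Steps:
P(j, a) = 5 (P(j, a) = 4 + 1 = 5)
y(h, N) = 2*h (y(h, N) = h + h = 2*h)
X(f, t) = 1/912
b(191) + X(A(0), F(y(0, P(1, -2*5)))) = 191² + 1/912 = 36481 + 1/912 = 33270673/912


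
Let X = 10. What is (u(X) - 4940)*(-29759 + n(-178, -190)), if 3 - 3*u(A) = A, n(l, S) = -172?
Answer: 147928979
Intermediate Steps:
u(A) = 1 - A/3
(u(X) - 4940)*(-29759 + n(-178, -190)) = ((1 - 1/3*10) - 4940)*(-29759 - 172) = ((1 - 10/3) - 4940)*(-29931) = (-7/3 - 4940)*(-29931) = -14827/3*(-29931) = 147928979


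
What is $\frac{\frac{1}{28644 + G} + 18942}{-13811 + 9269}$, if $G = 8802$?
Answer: $- \frac{709302133}{170079732} \approx -4.1704$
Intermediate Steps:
$\frac{\frac{1}{28644 + G} + 18942}{-13811 + 9269} = \frac{\frac{1}{28644 + 8802} + 18942}{-13811 + 9269} = \frac{\frac{1}{37446} + 18942}{-4542} = \left(\frac{1}{37446} + 18942\right) \left(- \frac{1}{4542}\right) = \frac{709302133}{37446} \left(- \frac{1}{4542}\right) = - \frac{709302133}{170079732}$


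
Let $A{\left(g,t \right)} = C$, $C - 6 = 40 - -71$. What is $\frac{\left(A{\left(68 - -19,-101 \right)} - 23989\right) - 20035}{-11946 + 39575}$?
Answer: $- \frac{43907}{27629} \approx -1.5892$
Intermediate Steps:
$C = 117$ ($C = 6 + \left(40 - -71\right) = 6 + \left(40 + 71\right) = 6 + 111 = 117$)
$A{\left(g,t \right)} = 117$
$\frac{\left(A{\left(68 - -19,-101 \right)} - 23989\right) - 20035}{-11946 + 39575} = \frac{\left(117 - 23989\right) - 20035}{-11946 + 39575} = \frac{\left(117 - 23989\right) - 20035}{27629} = \left(-23872 - 20035\right) \frac{1}{27629} = \left(-43907\right) \frac{1}{27629} = - \frac{43907}{27629}$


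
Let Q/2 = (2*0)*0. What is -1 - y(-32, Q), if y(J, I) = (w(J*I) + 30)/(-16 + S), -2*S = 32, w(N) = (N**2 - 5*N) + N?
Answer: -1/16 ≈ -0.062500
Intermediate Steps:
w(N) = N**2 - 4*N
S = -16 (S = -1/2*32 = -16)
Q = 0 (Q = 2*((2*0)*0) = 2*(0*0) = 2*0 = 0)
y(J, I) = -15/16 - I*J*(-4 + I*J)/32 (y(J, I) = ((J*I)*(-4 + J*I) + 30)/(-16 - 16) = ((I*J)*(-4 + I*J) + 30)/(-32) = (I*J*(-4 + I*J) + 30)*(-1/32) = (30 + I*J*(-4 + I*J))*(-1/32) = -15/16 - I*J*(-4 + I*J)/32)
-1 - y(-32, Q) = -1 - (-15/16 - 1/32*0*(-32)*(-4 + 0*(-32))) = -1 - (-15/16 - 1/32*0*(-32)*(-4 + 0)) = -1 - (-15/16 - 1/32*0*(-32)*(-4)) = -1 - (-15/16 + 0) = -1 - 1*(-15/16) = -1 + 15/16 = -1/16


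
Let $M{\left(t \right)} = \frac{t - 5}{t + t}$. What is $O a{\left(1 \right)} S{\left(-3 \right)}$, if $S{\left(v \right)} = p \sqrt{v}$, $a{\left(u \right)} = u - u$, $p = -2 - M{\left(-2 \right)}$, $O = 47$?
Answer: $0$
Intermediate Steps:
$M{\left(t \right)} = \frac{-5 + t}{2 t}$
$p = - \frac{15}{4}$ ($p = -2 - \frac{-5 - 2}{2 \left(-2\right)} = -2 - \frac{1}{2} \left(- \frac{1}{2}\right) \left(-7\right) = -2 - \frac{7}{4} = - \frac{15}{4} \approx -3.75$)
$a{\left(u \right)} = 0$
$S{\left(v \right)} = - \frac{15 \sqrt{v}}{4}$
$O a{\left(1 \right)} S{\left(-3 \right)} = 47 \cdot 0 \left(- \frac{15 \sqrt{-3}}{4}\right) = 0 \left(- \frac{15 i \sqrt{3}}{4}\right) = 0$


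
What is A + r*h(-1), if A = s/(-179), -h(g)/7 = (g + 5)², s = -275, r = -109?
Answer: 2185507/179 ≈ 12210.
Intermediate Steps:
h(g) = -7*(5 + g)² (h(g) = -7*(g + 5)² = -7*(5 + g)²)
A = 275/179 (A = -275/(-179) = -275*(-1/179) = 275/179 ≈ 1.5363)
A + r*h(-1) = 275/179 - (-763)*(5 - 1)² = 275/179 - (-763)*4² = 275/179 - (-763)*16 = 275/179 - 109*(-112) = 275/179 + 12208 = 2185507/179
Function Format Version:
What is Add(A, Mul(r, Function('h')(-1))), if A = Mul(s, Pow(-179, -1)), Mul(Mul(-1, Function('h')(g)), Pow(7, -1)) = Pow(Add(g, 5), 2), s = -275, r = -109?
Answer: Rational(2185507, 179) ≈ 12210.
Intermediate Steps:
Function('h')(g) = Mul(-7, Pow(Add(5, g), 2)) (Function('h')(g) = Mul(-7, Pow(Add(g, 5), 2)) = Mul(-7, Pow(Add(5, g), 2)))
A = Rational(275, 179) (A = Mul(-275, Pow(-179, -1)) = Mul(-275, Rational(-1, 179)) = Rational(275, 179) ≈ 1.5363)
Add(A, Mul(r, Function('h')(-1))) = Add(Rational(275, 179), Mul(-109, Mul(-7, Pow(Add(5, -1), 2)))) = Add(Rational(275, 179), Mul(-109, Mul(-7, Pow(4, 2)))) = Add(Rational(275, 179), Mul(-109, Mul(-7, 16))) = Add(Rational(275, 179), Mul(-109, -112)) = Add(Rational(275, 179), 12208) = Rational(2185507, 179)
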